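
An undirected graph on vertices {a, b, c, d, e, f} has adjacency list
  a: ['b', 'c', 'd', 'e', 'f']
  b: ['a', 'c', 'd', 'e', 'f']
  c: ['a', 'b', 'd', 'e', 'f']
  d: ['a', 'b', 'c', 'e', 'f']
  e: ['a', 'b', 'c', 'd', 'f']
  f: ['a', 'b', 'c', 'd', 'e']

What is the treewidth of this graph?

A width-5 tree decomposition is:
Bags: B1 = {a, b, c, d, e, f}
Tree: (single bag)
A single bag containing all 6 vertices is trivially a valid decomposition of width 5. On the other hand G contains the 6-clique {a, b, c, d, e, f}. A clique must lie in a single bag of any decomposition, so no decomposition can have width below 5. Combining the bounds, tw(G) = 5.

5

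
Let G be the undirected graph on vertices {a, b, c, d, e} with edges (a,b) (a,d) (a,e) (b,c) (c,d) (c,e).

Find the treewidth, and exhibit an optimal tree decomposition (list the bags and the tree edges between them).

Each bag holds 3 vertices, so the decomposition has width 2, which upper-bounds the treewidth. The edges c–d–a–b–c form a cycle, so G is not a tree and its treewidth is at least 2. Combining the bounds, tw(G) = 2.

Treewidth 2.
Bags: B1 = {a, c, d}  B2 = {a, b, c}  B3 = {a, c, e}
Tree: B1–B2, B2–B3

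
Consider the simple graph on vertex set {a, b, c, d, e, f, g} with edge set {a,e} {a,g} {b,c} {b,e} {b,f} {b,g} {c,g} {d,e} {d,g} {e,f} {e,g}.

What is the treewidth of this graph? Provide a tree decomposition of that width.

Each bag holds 3 vertices, so the decomposition has width 2, which upper-bounds the treewidth. For the lower bound, the 3 vertices {d, e, g} are pairwise adjacent, and any tree decomposition puts a clique entirely inside one bag — forcing width ≥ 2. The upper and lower bounds meet at 2, so that is the treewidth.

Treewidth 2.
One optimal decomposition is:
Bags: B1 = {b, e, g}  B2 = {b, e, f}  B3 = {d, e, g}  B4 = {b, c, g}  B5 = {a, e, g}
Tree: B1–B2, B1–B3, B1–B4, B1–B5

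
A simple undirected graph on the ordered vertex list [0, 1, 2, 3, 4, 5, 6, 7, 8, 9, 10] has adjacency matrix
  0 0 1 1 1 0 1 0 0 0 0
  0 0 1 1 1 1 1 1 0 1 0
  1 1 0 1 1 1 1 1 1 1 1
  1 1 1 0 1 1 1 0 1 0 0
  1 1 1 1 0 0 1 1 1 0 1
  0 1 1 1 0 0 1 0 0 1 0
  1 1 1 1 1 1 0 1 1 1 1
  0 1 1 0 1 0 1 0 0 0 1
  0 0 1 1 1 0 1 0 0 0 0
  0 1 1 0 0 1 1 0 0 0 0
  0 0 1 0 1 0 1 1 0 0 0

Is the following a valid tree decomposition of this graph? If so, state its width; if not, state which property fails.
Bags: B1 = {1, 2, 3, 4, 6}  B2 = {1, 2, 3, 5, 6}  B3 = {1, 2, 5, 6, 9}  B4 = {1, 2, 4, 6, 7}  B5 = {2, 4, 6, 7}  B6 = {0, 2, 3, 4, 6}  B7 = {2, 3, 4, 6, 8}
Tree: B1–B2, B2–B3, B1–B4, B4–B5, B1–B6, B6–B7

No — vertex 10 appears in no bag.

A tree decomposition must satisfy three properties: every vertex lies in some bag; for every edge, both endpoints lie together in some bag; and for every vertex, the bags containing it form a connected subtree. Here vertex 10 appears in no bag, so the decomposition is invalid.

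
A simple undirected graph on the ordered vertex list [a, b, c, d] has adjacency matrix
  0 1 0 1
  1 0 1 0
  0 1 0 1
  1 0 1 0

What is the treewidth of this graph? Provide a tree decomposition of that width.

Each bag holds 3 vertices, so the decomposition has width 2, which upper-bounds the treewidth. The edges c–d–a–b–c form a cycle, so G is not a tree and its treewidth is at least 2. Combining the bounds, tw(G) = 2.

Treewidth 2.
One optimal decomposition is:
Bags: B1 = {a, c, d}  B2 = {a, b, c}
Tree: B1–B2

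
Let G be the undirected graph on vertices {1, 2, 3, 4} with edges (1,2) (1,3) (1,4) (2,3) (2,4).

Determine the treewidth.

A width-2 tree decomposition is:
Bags: B1 = {1, 2, 4}  B2 = {1, 2, 3}
Tree: B1–B2
Each bag holds 3 vertices, so the decomposition has width 2, which upper-bounds the treewidth. Conversely, {1, 2, 3} is a clique of size 3, and the vertices of any clique must share a bag in every tree decomposition; so some bag has ≥ 3 vertices and tw(G) ≥ 2. Hence tw(G) = 2 exactly.

2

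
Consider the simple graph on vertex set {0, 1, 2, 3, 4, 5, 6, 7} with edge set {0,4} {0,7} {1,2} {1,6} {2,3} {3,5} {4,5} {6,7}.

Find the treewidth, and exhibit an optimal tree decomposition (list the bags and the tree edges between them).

Each bag holds 3 vertices, so the decomposition has width 2, which upper-bounds the treewidth. For the lower bound, G contains the cycle 0–7–6–1–2–3–5–4–0, so G is not a forest; only forests have treewidth ≤ 1, hence tw(G) ≥ 2. Therefore the treewidth is 2.

Treewidth 2.
One such decomposition:
Bags: B1 = {0, 6, 7}  B2 = {0, 1, 6}  B3 = {0, 1, 2}  B4 = {0, 2, 3}  B5 = {0, 3, 5}  B6 = {0, 4, 5}
Tree: B1–B2, B2–B3, B3–B4, B4–B5, B5–B6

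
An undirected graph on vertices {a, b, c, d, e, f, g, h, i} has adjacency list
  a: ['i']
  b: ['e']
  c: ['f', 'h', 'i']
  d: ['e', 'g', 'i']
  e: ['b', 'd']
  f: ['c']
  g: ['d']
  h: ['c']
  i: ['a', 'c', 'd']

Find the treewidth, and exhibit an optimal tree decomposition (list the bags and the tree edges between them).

Treewidth 1.
One optimal decomposition is:
Bags: B1 = {a, i}  B2 = {d, i}  B3 = {d, g}  B4 = {c, i}  B5 = {d, e}  B6 = {c, h}  B7 = {b, e}  B8 = {c, f}
Tree: B1–B2, B2–B3, B1–B4, B3–B5, B4–B6, B5–B7, B4–B8

The largest bag has 2 vertices, giving width 1; this decomposition certifies tw(G) ≤ 1. Since G has at least one edge (e.g. i–a), it is not an edgeless graph, so tw(G) ≥ 1. Combining the bounds, tw(G) = 1.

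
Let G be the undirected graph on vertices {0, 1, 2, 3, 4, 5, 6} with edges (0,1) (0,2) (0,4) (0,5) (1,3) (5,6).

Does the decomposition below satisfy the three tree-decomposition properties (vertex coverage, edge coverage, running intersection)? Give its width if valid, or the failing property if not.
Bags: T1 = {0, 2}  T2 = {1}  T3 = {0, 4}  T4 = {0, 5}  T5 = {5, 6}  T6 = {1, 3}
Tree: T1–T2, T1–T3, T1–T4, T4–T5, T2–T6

A tree decomposition must satisfy three properties: every vertex lies in some bag; for every edge, both endpoints lie together in some bag; and for every vertex, the bags containing it form a connected subtree. Here edge (0,1) lies in no bag, so the decomposition is invalid.

No — edge (0,1) lies in no bag.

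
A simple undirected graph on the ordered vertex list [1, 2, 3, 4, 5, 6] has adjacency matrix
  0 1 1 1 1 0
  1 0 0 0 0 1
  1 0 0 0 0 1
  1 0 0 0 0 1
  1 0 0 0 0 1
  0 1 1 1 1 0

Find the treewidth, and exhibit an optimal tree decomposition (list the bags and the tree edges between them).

The largest bag has 3 vertices, giving width 2; this decomposition certifies tw(G) ≤ 2. For the lower bound, G contains the cycle 6–5–1–2–6, so G is not a forest; only forests have treewidth ≤ 1, hence tw(G) ≥ 2. The upper and lower bounds meet at 2, so that is the treewidth.

Treewidth 2.
Bags: B1 = {1, 5, 6}  B2 = {1, 2, 6}  B3 = {1, 3, 6}  B4 = {1, 4, 6}
Tree: B1–B2, B2–B3, B3–B4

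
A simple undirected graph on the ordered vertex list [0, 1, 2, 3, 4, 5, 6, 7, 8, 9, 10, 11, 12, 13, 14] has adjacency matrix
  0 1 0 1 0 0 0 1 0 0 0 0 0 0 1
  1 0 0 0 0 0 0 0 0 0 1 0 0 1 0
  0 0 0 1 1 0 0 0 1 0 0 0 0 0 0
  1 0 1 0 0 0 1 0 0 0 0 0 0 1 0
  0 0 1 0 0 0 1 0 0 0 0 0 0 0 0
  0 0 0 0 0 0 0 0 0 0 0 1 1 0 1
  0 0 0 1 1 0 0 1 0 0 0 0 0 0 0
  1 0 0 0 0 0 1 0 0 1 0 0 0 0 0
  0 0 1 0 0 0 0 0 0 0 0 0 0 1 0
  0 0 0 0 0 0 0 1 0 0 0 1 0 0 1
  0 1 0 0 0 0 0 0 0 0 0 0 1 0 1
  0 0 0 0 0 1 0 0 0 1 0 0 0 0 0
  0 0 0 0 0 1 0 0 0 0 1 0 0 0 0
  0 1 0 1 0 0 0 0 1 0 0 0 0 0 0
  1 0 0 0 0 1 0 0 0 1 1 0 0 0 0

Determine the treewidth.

A width-3 tree decomposition is:
Bags: B1 = {5, 9, 11, 12}  B2 = {5, 9, 12, 14}  B3 = {9, 10, 12, 14}  B4 = {7, 9, 10, 14}  B5 = {0, 7, 10, 14}  B6 = {0, 1, 7, 10}  B7 = {0, 1, 6, 7}  B8 = {0, 1, 3, 6}  B9 = {1, 3, 6, 13}  B10 = {3, 4, 6, 13}  B11 = {2, 3, 4, 13}  B12 = {2, 4, 8, 13}
Tree: B1–B2, B2–B3, B3–B4, B4–B5, B5–B6, B6–B7, B7–B8, B8–B9, B9–B10, B10–B11, B11–B12
Every bag has size at most 4, so the width is 4 − 1 = 3 and tw(G) ≤ 3. For the lower bound: the 4 vertex sets {5,11,12}, {9}, {14}, {0,1,7,10} are disjoint, each induces a connected subgraph, and every pair is joined by at least one edge of G. Contracting each set to a single vertex therefore yields K_{4} as a minor, and since treewidth is minor-monotone, tw(G) ≥ tw(K_{4}) = 3. Combining the bounds, tw(G) = 3.

3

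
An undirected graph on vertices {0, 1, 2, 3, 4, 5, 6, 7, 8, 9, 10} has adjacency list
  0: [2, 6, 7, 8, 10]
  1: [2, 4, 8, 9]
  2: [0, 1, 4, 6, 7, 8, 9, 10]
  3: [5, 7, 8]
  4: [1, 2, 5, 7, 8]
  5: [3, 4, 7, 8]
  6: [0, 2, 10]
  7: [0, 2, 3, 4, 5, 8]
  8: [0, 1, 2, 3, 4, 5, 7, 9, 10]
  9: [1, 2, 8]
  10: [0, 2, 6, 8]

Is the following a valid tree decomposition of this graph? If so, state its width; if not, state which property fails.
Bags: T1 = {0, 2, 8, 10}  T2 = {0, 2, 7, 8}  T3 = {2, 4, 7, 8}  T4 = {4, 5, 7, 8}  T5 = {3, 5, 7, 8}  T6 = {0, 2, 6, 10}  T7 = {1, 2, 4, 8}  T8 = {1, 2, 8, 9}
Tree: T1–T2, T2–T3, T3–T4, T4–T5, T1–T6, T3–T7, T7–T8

Every vertex of G appears in some bag (union = {0, 1, 2, 3, 4, 5, 6, 7, 8, 9, 10}); every edge is covered by a bag; and for each vertex v the set of bags containing v is connected in the bag tree. The decomposition is therefore valid. The largest bag has 4 vertices, so the width is 3.

Yes; width 3.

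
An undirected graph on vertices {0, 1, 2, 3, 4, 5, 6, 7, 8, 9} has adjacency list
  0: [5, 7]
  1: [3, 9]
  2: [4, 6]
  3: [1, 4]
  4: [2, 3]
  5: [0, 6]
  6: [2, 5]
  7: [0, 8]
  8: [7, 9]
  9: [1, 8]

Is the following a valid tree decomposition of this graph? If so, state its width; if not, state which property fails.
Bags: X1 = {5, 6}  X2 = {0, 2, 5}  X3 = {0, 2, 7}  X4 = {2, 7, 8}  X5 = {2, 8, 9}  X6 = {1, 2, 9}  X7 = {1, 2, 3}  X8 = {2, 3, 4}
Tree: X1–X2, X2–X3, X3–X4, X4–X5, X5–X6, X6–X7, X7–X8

No — edge (2,6) lies in no bag.

A tree decomposition must satisfy three properties: every vertex lies in some bag; for every edge, both endpoints lie together in some bag; and for every vertex, the bags containing it form a connected subtree. Here edge (2,6) lies in no bag, so the decomposition is invalid.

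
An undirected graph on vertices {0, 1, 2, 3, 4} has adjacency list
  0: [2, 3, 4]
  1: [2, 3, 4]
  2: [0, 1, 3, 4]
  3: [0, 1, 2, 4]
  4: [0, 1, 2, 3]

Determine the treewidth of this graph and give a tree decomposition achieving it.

The largest bag has 4 vertices, giving width 3; this decomposition certifies tw(G) ≤ 3. For the lower bound, the 4 vertices {0, 2, 3, 4} are pairwise adjacent, and any tree decomposition puts a clique entirely inside one bag — forcing width ≥ 3. The upper and lower bounds meet at 3, so that is the treewidth.

Treewidth 3.
One such decomposition:
Bags: B1 = {0, 2, 3, 4}  B2 = {1, 2, 3, 4}
Tree: B1–B2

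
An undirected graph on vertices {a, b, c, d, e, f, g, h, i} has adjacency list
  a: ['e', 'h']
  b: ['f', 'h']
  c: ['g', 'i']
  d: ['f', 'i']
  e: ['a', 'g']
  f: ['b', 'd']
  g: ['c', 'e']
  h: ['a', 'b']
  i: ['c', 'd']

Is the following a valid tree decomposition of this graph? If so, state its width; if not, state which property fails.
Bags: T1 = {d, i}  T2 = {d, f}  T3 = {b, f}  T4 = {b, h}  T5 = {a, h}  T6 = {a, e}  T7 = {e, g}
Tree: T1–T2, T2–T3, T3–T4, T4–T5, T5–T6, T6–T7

No — vertex c appears in no bag.

A tree decomposition must satisfy three properties: every vertex lies in some bag; for every edge, both endpoints lie together in some bag; and for every vertex, the bags containing it form a connected subtree. Here vertex c appears in no bag, so the decomposition is invalid.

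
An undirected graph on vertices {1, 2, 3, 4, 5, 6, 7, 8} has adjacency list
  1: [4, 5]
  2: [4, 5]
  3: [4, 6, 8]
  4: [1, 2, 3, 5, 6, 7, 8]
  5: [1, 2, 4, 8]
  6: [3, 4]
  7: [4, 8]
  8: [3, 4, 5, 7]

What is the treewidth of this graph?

A width-2 tree decomposition is:
Bags: B1 = {3, 4, 8}  B2 = {4, 5, 8}  B3 = {1, 4, 5}  B4 = {3, 4, 6}  B5 = {2, 4, 5}  B6 = {4, 7, 8}
Tree: B1–B2, B2–B3, B1–B4, B3–B5, B1–B6
Every bag has size at most 3, so the width is 3 − 1 = 2 and tw(G) ≤ 2. For the lower bound, the 3 vertices {3, 4, 8} are pairwise adjacent, and any tree decomposition puts a clique entirely inside one bag — forcing width ≥ 2. Therefore the treewidth is 2.

2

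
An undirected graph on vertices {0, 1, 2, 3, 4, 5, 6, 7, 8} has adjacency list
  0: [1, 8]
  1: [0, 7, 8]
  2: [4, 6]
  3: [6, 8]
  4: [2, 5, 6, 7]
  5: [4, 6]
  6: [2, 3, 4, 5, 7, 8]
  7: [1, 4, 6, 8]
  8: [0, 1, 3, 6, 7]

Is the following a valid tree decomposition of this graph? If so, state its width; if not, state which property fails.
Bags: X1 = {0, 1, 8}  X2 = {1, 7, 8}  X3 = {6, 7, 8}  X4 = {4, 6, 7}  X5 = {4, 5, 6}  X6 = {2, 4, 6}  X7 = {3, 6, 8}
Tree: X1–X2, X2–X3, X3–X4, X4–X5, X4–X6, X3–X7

Yes; width 2.

Checking the three conditions: (i) the bags cover all of {0, 1, 2, 3, 4, 5, 6, 7, 8}; (ii) for each edge, some bag contains both endpoints; (iii) the bags containing any fixed vertex form a subtree. All hold, so the decomposition is valid with width 3 − 1 = 2.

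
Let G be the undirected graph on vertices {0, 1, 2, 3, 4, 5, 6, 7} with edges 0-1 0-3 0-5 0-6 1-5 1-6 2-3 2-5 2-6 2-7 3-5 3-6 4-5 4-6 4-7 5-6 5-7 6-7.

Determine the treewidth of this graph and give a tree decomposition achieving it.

Treewidth 3.
One such decomposition:
Bags: B1 = {4, 5, 6, 7}  B2 = {2, 5, 6, 7}  B3 = {2, 3, 5, 6}  B4 = {0, 3, 5, 6}  B5 = {0, 1, 5, 6}
Tree: B1–B2, B2–B3, B3–B4, B4–B5

Every bag has size at most 4, so the width is 4 − 1 = 3 and tw(G) ≤ 3. On the other hand G contains the 4-clique {0, 1, 5, 6}. A clique must lie in a single bag of any decomposition, so no decomposition can have width below 3. The upper and lower bounds meet at 3, so that is the treewidth.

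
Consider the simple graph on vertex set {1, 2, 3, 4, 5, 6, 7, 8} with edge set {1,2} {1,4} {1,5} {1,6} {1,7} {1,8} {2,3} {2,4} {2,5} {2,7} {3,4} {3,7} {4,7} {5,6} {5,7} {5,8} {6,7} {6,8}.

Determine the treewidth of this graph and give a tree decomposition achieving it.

Treewidth 3.
One such decomposition:
Bags: B1 = {1, 2, 5, 7}  B2 = {1, 2, 4, 7}  B3 = {2, 3, 4, 7}  B4 = {1, 5, 6, 7}  B5 = {1, 5, 6, 8}
Tree: B1–B2, B2–B3, B1–B4, B4–B5

The largest bag has 4 vertices, giving width 3; this decomposition certifies tw(G) ≤ 3. Conversely, {1, 2, 4, 7} is a clique of size 4, and the vertices of any clique must share a bag in every tree decomposition; so some bag has ≥ 4 vertices and tw(G) ≥ 3. The upper and lower bounds meet at 3, so that is the treewidth.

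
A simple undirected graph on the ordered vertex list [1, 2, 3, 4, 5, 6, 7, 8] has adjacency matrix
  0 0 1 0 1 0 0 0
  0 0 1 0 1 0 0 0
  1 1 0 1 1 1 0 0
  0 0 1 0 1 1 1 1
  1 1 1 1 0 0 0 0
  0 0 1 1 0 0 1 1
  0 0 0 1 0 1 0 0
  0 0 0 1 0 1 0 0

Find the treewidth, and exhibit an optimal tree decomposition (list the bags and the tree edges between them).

Treewidth 2.
One such decomposition:
Bags: B1 = {3, 4, 6}  B2 = {3, 4, 5}  B3 = {1, 3, 5}  B4 = {4, 6, 7}  B5 = {2, 3, 5}  B6 = {4, 6, 8}
Tree: B1–B2, B2–B3, B1–B4, B2–B5, B1–B6

The largest bag has 3 vertices, giving width 2; this decomposition certifies tw(G) ≤ 2. For the lower bound, the 3 vertices {4, 6, 8} are pairwise adjacent, and any tree decomposition puts a clique entirely inside one bag — forcing width ≥ 2. The upper and lower bounds meet at 2, so that is the treewidth.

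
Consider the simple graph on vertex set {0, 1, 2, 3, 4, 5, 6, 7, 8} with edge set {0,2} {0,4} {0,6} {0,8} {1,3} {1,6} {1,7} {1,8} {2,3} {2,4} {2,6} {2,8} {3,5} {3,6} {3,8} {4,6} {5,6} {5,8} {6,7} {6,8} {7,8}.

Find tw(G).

A width-3 tree decomposition is:
Bags: B1 = {1, 3, 6, 8}  B2 = {1, 6, 7, 8}  B3 = {2, 3, 6, 8}  B4 = {0, 2, 6, 8}  B5 = {3, 5, 6, 8}  B6 = {0, 2, 4, 6}
Tree: B1–B2, B1–B3, B3–B4, B1–B5, B4–B6
Every bag has size at most 4, so the width is 4 − 1 = 3 and tw(G) ≤ 3. On the other hand G contains the 4-clique {0, 2, 6, 8}. A clique must lie in a single bag of any decomposition, so no decomposition can have width below 3. The upper and lower bounds meet at 3, so that is the treewidth.

3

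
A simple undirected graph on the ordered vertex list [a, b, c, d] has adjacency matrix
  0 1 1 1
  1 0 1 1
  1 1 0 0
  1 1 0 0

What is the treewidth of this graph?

2

A width-2 tree decomposition is:
Bags: B1 = {a, b, c}  B2 = {a, b, d}
Tree: B1–B2
The largest bag has 3 vertices, giving width 2; this decomposition certifies tw(G) ≤ 2. On the other hand G contains the 3-clique {a, b, d}. A clique must lie in a single bag of any decomposition, so no decomposition can have width below 2. Therefore the treewidth is 2.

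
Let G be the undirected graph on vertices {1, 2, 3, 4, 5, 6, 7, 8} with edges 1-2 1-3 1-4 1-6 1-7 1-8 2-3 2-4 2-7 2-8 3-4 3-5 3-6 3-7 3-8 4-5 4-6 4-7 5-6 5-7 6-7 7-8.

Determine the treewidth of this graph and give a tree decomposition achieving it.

Every bag has size at most 5, so the width is 5 − 1 = 4 and tw(G) ≤ 4. For the lower bound, the 5 vertices {1, 2, 3, 7, 8} are pairwise adjacent, and any tree decomposition puts a clique entirely inside one bag — forcing width ≥ 4. The upper and lower bounds meet at 4, so that is the treewidth.

Treewidth 4.
Bags: B1 = {1, 2, 3, 4, 7}  B2 = {1, 2, 3, 7, 8}  B3 = {1, 3, 4, 6, 7}  B4 = {3, 4, 5, 6, 7}
Tree: B1–B2, B1–B3, B3–B4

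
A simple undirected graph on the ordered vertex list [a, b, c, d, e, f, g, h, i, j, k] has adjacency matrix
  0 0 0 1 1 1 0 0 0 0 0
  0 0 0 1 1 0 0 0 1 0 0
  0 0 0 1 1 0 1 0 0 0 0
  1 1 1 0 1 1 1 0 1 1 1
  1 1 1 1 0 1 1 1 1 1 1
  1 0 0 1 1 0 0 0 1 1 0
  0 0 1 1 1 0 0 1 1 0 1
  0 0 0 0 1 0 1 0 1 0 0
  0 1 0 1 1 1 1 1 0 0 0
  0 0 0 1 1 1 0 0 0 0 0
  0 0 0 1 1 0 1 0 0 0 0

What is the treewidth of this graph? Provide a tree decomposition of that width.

Treewidth 3.
One optimal decomposition is:
Bags: B1 = {e, g, h, i}  B2 = {d, e, g, i}  B3 = {b, d, e, i}  B4 = {d, e, f, i}  B5 = {a, d, e, f}  B6 = {d, e, f, j}  B7 = {d, e, g, k}  B8 = {c, d, e, g}
Tree: B1–B2, B2–B3, B2–B4, B4–B5, B5–B6, B2–B7, B7–B8

Every bag has size at most 4, so the width is 4 − 1 = 3 and tw(G) ≤ 3. On the other hand G contains the 4-clique {d, e, f, j}. A clique must lie in a single bag of any decomposition, so no decomposition can have width below 3. Therefore the treewidth is 3.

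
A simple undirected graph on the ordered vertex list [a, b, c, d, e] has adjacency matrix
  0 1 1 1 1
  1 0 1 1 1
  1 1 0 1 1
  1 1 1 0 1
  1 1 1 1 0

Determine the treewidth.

4

A width-4 tree decomposition is:
Bags: B1 = {a, b, c, d, e}
Tree: (single bag)
With just one bag of size 5, the width is 5 − 1 = 4, so tw(G) ≤ 4. On the other hand G contains the 5-clique {a, b, c, d, e}. A clique must lie in a single bag of any decomposition, so no decomposition can have width below 4. Therefore the treewidth is 4.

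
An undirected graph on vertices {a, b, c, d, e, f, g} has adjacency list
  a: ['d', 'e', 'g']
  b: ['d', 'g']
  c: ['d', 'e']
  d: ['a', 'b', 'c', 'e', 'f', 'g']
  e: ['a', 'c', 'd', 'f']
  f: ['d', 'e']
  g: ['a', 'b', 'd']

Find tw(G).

2

A width-2 tree decomposition is:
Bags: B1 = {a, d, e}  B2 = {d, e, f}  B3 = {a, d, g}  B4 = {b, d, g}  B5 = {c, d, e}
Tree: B1–B2, B1–B3, B3–B4, B1–B5
Every bag has size at most 3, so the width is 3 − 1 = 2 and tw(G) ≤ 2. Conversely, {a, d, g} is a clique of size 3, and the vertices of any clique must share a bag in every tree decomposition; so some bag has ≥ 3 vertices and tw(G) ≥ 2. The upper and lower bounds meet at 2, so that is the treewidth.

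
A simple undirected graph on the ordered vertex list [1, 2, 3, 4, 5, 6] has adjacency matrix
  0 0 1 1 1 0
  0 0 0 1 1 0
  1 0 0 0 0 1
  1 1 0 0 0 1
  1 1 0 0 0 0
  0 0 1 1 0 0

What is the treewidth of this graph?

2

A width-2 tree decomposition is:
Bags: B1 = {2, 4, 5}  B2 = {1, 4, 5}  B3 = {1, 4, 6}  B4 = {1, 3, 6}
Tree: B1–B2, B2–B3, B3–B4
The largest bag has 3 vertices, giving width 2; this decomposition certifies tw(G) ≤ 2. Since 2–5–1–4–2 is a cycle in G, G is not acyclic. Forests are exactly the graphs of treewidth ≤ 1, so tw(G) ≥ 2. Therefore the treewidth is 2.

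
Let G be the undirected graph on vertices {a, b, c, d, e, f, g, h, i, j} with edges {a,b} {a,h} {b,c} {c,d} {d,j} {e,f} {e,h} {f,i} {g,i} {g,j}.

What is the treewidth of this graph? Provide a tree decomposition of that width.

Treewidth 2.
One optimal decomposition is:
Bags: B1 = {b, c, d}  B2 = {a, b, d}  B3 = {a, d, h}  B4 = {d, e, h}  B5 = {d, e, f}  B6 = {d, f, i}  B7 = {d, g, i}  B8 = {d, g, j}
Tree: B1–B2, B2–B3, B3–B4, B4–B5, B5–B6, B6–B7, B7–B8

Every bag has size at most 3, so the width is 3 − 1 = 2 and tw(G) ≤ 2. The edges d–c–b–a–h–e–f–i–g–j–d form a cycle, so G is not a tree and its treewidth is at least 2. Combining the bounds, tw(G) = 2.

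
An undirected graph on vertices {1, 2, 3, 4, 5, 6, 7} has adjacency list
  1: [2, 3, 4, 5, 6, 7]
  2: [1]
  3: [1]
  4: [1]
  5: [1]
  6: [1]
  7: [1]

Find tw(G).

1

A width-1 tree decomposition is:
Bags: B1 = {1, 5}  B2 = {1, 4}  B3 = {1, 7}  B4 = {1, 3}  B5 = {1, 2}  B6 = {1, 6}
Tree: B1–B2, B1–B3, B2–B4, B2–B5, B5–B6
Every bag has size at most 2, so the width is 2 − 1 = 1 and tw(G) ≤ 1. G has an edge, so its treewidth is at least 1. Combining the bounds, tw(G) = 1.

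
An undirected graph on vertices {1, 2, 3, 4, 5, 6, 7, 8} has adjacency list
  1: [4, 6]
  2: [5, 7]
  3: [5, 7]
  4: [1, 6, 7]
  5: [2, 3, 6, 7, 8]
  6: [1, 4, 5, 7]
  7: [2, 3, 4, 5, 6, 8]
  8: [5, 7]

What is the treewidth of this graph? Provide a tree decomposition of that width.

The largest bag has 3 vertices, giving width 2; this decomposition certifies tw(G) ≤ 2. On the other hand G contains the 3-clique {1, 4, 6}. A clique must lie in a single bag of any decomposition, so no decomposition can have width below 2. The upper and lower bounds meet at 2, so that is the treewidth.

Treewidth 2.
One optimal decomposition is:
Bags: B1 = {5, 6, 7}  B2 = {5, 7, 8}  B3 = {4, 6, 7}  B4 = {1, 4, 6}  B5 = {3, 5, 7}  B6 = {2, 5, 7}
Tree: B1–B2, B1–B3, B3–B4, B2–B5, B2–B6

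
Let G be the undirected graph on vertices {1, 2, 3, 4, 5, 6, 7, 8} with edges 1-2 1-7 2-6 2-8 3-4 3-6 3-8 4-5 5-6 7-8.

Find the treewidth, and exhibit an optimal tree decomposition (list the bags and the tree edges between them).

Every bag has size at most 3, so the width is 3 − 1 = 2 and tw(G) ≤ 2. The edges 5–4–3–6–5 form a cycle, so G is not a tree and its treewidth is at least 2. Combining the bounds, tw(G) = 2.

Treewidth 2.
Bags: B1 = {4, 5, 6}  B2 = {3, 4, 6}  B3 = {2, 3, 6}  B4 = {2, 3, 8}  B5 = {1, 2, 8}  B6 = {1, 7, 8}
Tree: B1–B2, B2–B3, B3–B4, B4–B5, B5–B6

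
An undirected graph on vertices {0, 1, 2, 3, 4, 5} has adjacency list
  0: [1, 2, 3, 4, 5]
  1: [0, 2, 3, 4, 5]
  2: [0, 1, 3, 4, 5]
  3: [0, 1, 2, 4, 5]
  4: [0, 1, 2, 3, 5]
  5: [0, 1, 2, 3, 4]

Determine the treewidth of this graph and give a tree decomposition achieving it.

Treewidth 5.
One optimal decomposition is:
Bags: B1 = {0, 1, 2, 3, 4, 5}
Tree: (single bag)

A single bag containing all 6 vertices is trivially a valid decomposition of width 5. Conversely, {0, 1, 2, 3, 4, 5} is a clique of size 6, and the vertices of any clique must share a bag in every tree decomposition; so some bag has ≥ 6 vertices and tw(G) ≥ 5. Therefore the treewidth is 5.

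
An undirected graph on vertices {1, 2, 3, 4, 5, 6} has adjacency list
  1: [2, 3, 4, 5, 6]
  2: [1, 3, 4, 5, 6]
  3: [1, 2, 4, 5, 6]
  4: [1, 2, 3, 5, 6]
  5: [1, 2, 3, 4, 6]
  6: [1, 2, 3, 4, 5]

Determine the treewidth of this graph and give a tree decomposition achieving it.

A single bag containing all 6 vertices is trivially a valid decomposition of width 5. Conversely, {1, 2, 3, 4, 5, 6} is a clique of size 6, and the vertices of any clique must share a bag in every tree decomposition; so some bag has ≥ 6 vertices and tw(G) ≥ 5. Therefore the treewidth is 5.

Treewidth 5.
One such decomposition:
Bags: B1 = {1, 2, 3, 4, 5, 6}
Tree: (single bag)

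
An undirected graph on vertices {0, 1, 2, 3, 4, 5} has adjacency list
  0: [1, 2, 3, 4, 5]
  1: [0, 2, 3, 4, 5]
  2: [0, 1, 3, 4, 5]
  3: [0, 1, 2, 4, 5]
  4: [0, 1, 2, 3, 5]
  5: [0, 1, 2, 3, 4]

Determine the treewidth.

A width-5 tree decomposition is:
Bags: B1 = {0, 1, 2, 3, 4, 5}
Tree: (single bag)
With just one bag of size 6, the width is 6 − 1 = 5, so tw(G) ≤ 5. For the lower bound, the 6 vertices {0, 1, 2, 3, 4, 5} are pairwise adjacent, and any tree decomposition puts a clique entirely inside one bag — forcing width ≥ 5. Combining the bounds, tw(G) = 5.

5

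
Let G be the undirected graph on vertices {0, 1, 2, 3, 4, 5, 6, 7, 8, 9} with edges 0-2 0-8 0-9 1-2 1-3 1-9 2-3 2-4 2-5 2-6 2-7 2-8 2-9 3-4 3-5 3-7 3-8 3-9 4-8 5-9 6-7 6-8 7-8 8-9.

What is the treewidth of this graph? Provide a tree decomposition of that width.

The largest bag has 4 vertices, giving width 3; this decomposition certifies tw(G) ≤ 3. On the other hand G contains the 4-clique {0, 2, 8, 9}. A clique must lie in a single bag of any decomposition, so no decomposition can have width below 3. Hence tw(G) = 3 exactly.

Treewidth 3.
One optimal decomposition is:
Bags: B1 = {2, 3, 8, 9}  B2 = {2, 3, 5, 9}  B3 = {2, 3, 7, 8}  B4 = {2, 3, 4, 8}  B5 = {0, 2, 8, 9}  B6 = {2, 6, 7, 8}  B7 = {1, 2, 3, 9}
Tree: B1–B2, B1–B3, B1–B4, B1–B5, B3–B6, B2–B7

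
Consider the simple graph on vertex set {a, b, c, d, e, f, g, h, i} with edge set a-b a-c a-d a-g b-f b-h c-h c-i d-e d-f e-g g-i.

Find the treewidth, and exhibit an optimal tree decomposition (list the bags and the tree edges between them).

The largest bag has 4 vertices, giving width 3; this decomposition certifies tw(G) ≤ 3. For the lower bound: the 4 vertex sets {d,e,f}, {g}, {a}, {b,c,h,i} are disjoint, each induces a connected subgraph, and every pair is joined by at least one edge of G. Contracting each set to a single vertex therefore yields K_{4} as a minor, and since treewidth is minor-monotone, tw(G) ≥ tw(K_{4}) = 3. Hence tw(G) = 3 exactly.

Treewidth 3.
One optimal decomposition is:
Bags: B1 = {d, e, f, g}  B2 = {a, d, f, g}  B3 = {a, b, f, g}  B4 = {a, b, g, i}  B5 = {a, b, c, i}  B6 = {b, c, h, i}
Tree: B1–B2, B2–B3, B3–B4, B4–B5, B5–B6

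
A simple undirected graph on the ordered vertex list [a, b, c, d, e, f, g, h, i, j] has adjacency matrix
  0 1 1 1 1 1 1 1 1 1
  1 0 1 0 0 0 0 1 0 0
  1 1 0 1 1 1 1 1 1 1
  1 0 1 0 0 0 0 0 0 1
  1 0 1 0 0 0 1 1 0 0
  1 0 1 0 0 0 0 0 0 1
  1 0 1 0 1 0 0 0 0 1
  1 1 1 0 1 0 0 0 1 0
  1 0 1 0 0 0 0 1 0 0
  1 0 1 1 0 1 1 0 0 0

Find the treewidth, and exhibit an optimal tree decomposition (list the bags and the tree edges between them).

The largest bag has 4 vertices, giving width 3; this decomposition certifies tw(G) ≤ 3. On the other hand G contains the 4-clique {a, c, d, j}. A clique must lie in a single bag of any decomposition, so no decomposition can have width below 3. Combining the bounds, tw(G) = 3.

Treewidth 3.
Bags: B1 = {a, c, e, h}  B2 = {a, c, e, g}  B3 = {a, c, g, j}  B4 = {a, c, d, j}  B5 = {a, c, f, j}  B6 = {a, b, c, h}  B7 = {a, c, h, i}
Tree: B1–B2, B2–B3, B3–B4, B4–B5, B1–B6, B6–B7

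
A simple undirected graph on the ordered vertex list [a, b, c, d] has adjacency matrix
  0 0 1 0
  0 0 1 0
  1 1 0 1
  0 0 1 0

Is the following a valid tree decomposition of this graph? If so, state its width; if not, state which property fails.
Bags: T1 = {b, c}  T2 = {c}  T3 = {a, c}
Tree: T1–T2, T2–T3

No — vertex d appears in no bag.

A tree decomposition must satisfy three properties: every vertex lies in some bag; for every edge, both endpoints lie together in some bag; and for every vertex, the bags containing it form a connected subtree. Here vertex d appears in no bag, so the decomposition is invalid.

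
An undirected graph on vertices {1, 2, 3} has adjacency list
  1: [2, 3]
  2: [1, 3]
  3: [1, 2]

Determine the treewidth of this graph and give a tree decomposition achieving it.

With just one bag of size 3, the width is 3 − 1 = 2, so tw(G) ≤ 2. On the other hand G contains the 3-clique {1, 2, 3}. A clique must lie in a single bag of any decomposition, so no decomposition can have width below 2. The upper and lower bounds meet at 2, so that is the treewidth.

Treewidth 2.
Bags: B1 = {1, 2, 3}
Tree: (single bag)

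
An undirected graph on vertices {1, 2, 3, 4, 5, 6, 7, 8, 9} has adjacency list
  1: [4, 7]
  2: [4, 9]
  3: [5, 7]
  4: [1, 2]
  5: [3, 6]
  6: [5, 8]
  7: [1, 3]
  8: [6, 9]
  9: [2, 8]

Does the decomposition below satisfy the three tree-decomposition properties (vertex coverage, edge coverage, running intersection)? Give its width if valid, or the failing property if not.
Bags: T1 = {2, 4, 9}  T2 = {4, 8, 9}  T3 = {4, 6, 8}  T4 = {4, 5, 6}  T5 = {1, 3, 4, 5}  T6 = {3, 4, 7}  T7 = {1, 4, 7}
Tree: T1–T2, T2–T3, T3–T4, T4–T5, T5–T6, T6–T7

No — bags containing vertex 1 are not connected in the tree.

A tree decomposition must satisfy three properties: every vertex lies in some bag; for every edge, both endpoints lie together in some bag; and for every vertex, the bags containing it form a connected subtree. Here bags containing vertex 1 are not connected in the tree, so the decomposition is invalid.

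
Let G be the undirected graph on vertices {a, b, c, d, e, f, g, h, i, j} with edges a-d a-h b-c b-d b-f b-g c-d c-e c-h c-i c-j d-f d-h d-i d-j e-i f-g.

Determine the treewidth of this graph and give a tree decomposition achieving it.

Treewidth 2.
One such decomposition:
Bags: B1 = {b, c, d}  B2 = {c, d, i}  B3 = {c, d, j}  B4 = {b, d, f}  B5 = {c, e, i}  B6 = {b, f, g}  B7 = {c, d, h}  B8 = {a, d, h}
Tree: B1–B2, B2–B3, B1–B4, B2–B5, B4–B6, B3–B7, B7–B8

Each bag holds 3 vertices, so the decomposition has width 2, which upper-bounds the treewidth. For the lower bound, the 3 vertices {a, d, h} are pairwise adjacent, and any tree decomposition puts a clique entirely inside one bag — forcing width ≥ 2. The upper and lower bounds meet at 2, so that is the treewidth.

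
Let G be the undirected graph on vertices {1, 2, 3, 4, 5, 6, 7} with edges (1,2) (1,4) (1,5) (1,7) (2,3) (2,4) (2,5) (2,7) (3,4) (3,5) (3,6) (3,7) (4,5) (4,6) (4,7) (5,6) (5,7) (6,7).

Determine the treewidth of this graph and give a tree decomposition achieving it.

The largest bag has 5 vertices, giving width 4; this decomposition certifies tw(G) ≤ 4. For the lower bound, the 5 vertices {1, 2, 4, 5, 7} are pairwise adjacent, and any tree decomposition puts a clique entirely inside one bag — forcing width ≥ 4. Combining the bounds, tw(G) = 4.

Treewidth 4.
One optimal decomposition is:
Bags: B1 = {1, 2, 4, 5, 7}  B2 = {2, 3, 4, 5, 7}  B3 = {3, 4, 5, 6, 7}
Tree: B1–B2, B2–B3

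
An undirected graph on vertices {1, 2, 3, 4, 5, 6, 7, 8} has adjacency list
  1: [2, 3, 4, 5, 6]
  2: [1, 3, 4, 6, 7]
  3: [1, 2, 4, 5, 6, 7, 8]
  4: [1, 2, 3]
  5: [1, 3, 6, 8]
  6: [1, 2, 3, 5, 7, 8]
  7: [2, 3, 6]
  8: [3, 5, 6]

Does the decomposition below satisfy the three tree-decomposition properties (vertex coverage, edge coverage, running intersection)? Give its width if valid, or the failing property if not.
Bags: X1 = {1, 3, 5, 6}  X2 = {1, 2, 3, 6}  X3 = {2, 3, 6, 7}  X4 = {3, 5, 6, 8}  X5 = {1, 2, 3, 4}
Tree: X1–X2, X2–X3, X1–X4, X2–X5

Checking the three conditions: (i) the bags cover all of {1, 2, 3, 4, 5, 6, 7, 8}; (ii) for each edge, some bag contains both endpoints; (iii) the bags containing any fixed vertex form a subtree. All hold, so the decomposition is valid with width 4 − 1 = 3.

Yes; width 3.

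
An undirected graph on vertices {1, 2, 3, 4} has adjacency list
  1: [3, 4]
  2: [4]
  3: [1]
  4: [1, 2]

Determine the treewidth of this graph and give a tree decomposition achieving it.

Treewidth 1.
Bags: B1 = {1, 4}  B2 = {1, 3}  B3 = {2, 4}
Tree: B1–B2, B1–B3

The largest bag has 2 vertices, giving width 1; this decomposition certifies tw(G) ≤ 1. G has an edge, so its treewidth is at least 1. Hence tw(G) = 1 exactly.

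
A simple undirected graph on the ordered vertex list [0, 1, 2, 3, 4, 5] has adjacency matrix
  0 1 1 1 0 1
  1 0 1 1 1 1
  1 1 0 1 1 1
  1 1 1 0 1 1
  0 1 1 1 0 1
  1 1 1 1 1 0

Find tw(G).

4

A width-4 tree decomposition is:
Bags: B1 = {1, 2, 3, 4, 5}  B2 = {0, 1, 2, 3, 5}
Tree: B1–B2
Each bag holds 5 vertices, so the decomposition has width 4, which upper-bounds the treewidth. For the lower bound, the 5 vertices {0, 1, 2, 3, 5} are pairwise adjacent, and any tree decomposition puts a clique entirely inside one bag — forcing width ≥ 4. Hence tw(G) = 4 exactly.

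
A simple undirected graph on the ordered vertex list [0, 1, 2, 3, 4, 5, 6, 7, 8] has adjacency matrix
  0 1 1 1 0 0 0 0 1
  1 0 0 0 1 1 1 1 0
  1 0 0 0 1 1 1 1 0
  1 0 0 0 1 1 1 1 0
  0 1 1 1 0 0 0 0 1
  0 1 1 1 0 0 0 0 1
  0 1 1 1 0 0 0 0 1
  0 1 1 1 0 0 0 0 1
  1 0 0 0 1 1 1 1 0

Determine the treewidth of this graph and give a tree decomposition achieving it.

Treewidth 4.
One such decomposition:
Bags: B1 = {0, 1, 2, 3, 8}  B2 = {1, 2, 3, 6, 8}  B3 = {1, 2, 3, 5, 8}  B4 = {1, 2, 3, 4, 8}  B5 = {1, 2, 3, 7, 8}
Tree: B1–B2, B2–B3, B3–B4, B4–B5

Each bag holds 5 vertices, so the decomposition has width 4, which upper-bounds the treewidth. For the lower bound: the 5 vertex sets {0,8}, {1,6}, {2,5}, {3}, {4} are disjoint, each induces a connected subgraph, and every pair is joined by at least one edge of G. Contracting each set to a single vertex therefore yields K_{5} as a minor, and since treewidth is minor-monotone, tw(G) ≥ tw(K_{5}) = 4. Combining the bounds, tw(G) = 4.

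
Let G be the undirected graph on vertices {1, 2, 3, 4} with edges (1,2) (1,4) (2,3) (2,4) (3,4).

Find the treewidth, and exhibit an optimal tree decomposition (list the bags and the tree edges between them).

The largest bag has 3 vertices, giving width 2; this decomposition certifies tw(G) ≤ 2. Conversely, {1, 2, 4} is a clique of size 3, and the vertices of any clique must share a bag in every tree decomposition; so some bag has ≥ 3 vertices and tw(G) ≥ 2. Hence tw(G) = 2 exactly.

Treewidth 2.
One optimal decomposition is:
Bags: B1 = {1, 2, 4}  B2 = {2, 3, 4}
Tree: B1–B2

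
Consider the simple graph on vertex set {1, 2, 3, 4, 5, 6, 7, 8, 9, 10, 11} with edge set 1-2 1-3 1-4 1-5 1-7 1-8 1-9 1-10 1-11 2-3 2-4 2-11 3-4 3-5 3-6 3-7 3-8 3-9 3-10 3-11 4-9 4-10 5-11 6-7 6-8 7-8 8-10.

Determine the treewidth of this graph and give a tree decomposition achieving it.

The largest bag has 4 vertices, giving width 3; this decomposition certifies tw(G) ≤ 3. Conversely, {1, 3, 4, 9} is a clique of size 4, and the vertices of any clique must share a bag in every tree decomposition; so some bag has ≥ 4 vertices and tw(G) ≥ 3. The upper and lower bounds meet at 3, so that is the treewidth.

Treewidth 3.
One optimal decomposition is:
Bags: B1 = {1, 3, 8, 10}  B2 = {1, 3, 7, 8}  B3 = {1, 3, 4, 10}  B4 = {1, 2, 3, 4}  B5 = {1, 2, 3, 11}  B6 = {1, 3, 4, 9}  B7 = {3, 6, 7, 8}  B8 = {1, 3, 5, 11}
Tree: B1–B2, B1–B3, B3–B4, B4–B5, B4–B6, B2–B7, B5–B8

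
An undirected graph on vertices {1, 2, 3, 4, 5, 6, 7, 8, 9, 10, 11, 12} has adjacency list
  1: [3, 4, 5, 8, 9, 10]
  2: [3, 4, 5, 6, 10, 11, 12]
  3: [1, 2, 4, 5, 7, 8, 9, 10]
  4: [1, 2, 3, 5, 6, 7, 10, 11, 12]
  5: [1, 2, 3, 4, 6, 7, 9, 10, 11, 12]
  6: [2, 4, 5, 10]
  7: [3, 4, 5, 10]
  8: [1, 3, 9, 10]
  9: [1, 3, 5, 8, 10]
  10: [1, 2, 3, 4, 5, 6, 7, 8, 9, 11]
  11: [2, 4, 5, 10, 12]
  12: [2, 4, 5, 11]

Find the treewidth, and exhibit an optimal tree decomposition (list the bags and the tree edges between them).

Each bag holds 5 vertices, so the decomposition has width 4, which upper-bounds the treewidth. For the lower bound, the 5 vertices {1, 3, 8, 9, 10} are pairwise adjacent, and any tree decomposition puts a clique entirely inside one bag — forcing width ≥ 4. Therefore the treewidth is 4.

Treewidth 4.
Bags: B1 = {2, 3, 4, 5, 10}  B2 = {1, 3, 4, 5, 10}  B3 = {3, 4, 5, 7, 10}  B4 = {2, 4, 5, 6, 10}  B5 = {2, 4, 5, 10, 11}  B6 = {2, 4, 5, 11, 12}  B7 = {1, 3, 5, 9, 10}  B8 = {1, 3, 8, 9, 10}
Tree: B1–B2, B1–B3, B1–B4, B1–B5, B5–B6, B2–B7, B7–B8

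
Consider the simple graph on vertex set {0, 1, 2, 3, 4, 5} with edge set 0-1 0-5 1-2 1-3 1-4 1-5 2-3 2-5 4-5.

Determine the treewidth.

A width-2 tree decomposition is:
Bags: B1 = {0, 1, 5}  B2 = {1, 4, 5}  B3 = {1, 2, 5}  B4 = {1, 2, 3}
Tree: B1–B2, B2–B3, B3–B4
The largest bag has 3 vertices, giving width 2; this decomposition certifies tw(G) ≤ 2. On the other hand G contains the 3-clique {1, 2, 3}. A clique must lie in a single bag of any decomposition, so no decomposition can have width below 2. Combining the bounds, tw(G) = 2.

2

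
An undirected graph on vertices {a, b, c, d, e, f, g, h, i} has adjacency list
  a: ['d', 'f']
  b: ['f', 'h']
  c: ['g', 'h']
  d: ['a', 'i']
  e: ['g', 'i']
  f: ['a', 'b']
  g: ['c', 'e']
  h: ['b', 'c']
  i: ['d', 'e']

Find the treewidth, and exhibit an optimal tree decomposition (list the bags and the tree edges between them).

Treewidth 2.
One such decomposition:
Bags: B1 = {a, b, f}  B2 = {a, b, h}  B3 = {a, c, h}  B4 = {a, c, g}  B5 = {a, e, g}  B6 = {a, e, i}  B7 = {a, d, i}
Tree: B1–B2, B2–B3, B3–B4, B4–B5, B5–B6, B6–B7

Every bag has size at most 3, so the width is 3 − 1 = 2 and tw(G) ≤ 2. The edges a–f–b–h–c–g–e–i–d–a form a cycle, so G is not a tree and its treewidth is at least 2. Therefore the treewidth is 2.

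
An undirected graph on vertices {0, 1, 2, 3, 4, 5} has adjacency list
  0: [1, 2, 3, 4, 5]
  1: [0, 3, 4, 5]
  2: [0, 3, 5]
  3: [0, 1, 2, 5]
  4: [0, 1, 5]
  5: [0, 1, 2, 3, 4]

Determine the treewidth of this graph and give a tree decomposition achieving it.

The largest bag has 4 vertices, giving width 3; this decomposition certifies tw(G) ≤ 3. On the other hand G contains the 4-clique {0, 1, 3, 5}. A clique must lie in a single bag of any decomposition, so no decomposition can have width below 3. Therefore the treewidth is 3.

Treewidth 3.
One such decomposition:
Bags: B1 = {0, 1, 3, 5}  B2 = {0, 2, 3, 5}  B3 = {0, 1, 4, 5}
Tree: B1–B2, B1–B3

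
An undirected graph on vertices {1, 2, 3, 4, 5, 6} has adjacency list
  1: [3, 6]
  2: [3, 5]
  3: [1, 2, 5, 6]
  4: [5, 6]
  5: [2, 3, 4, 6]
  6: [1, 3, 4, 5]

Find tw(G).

A width-2 tree decomposition is:
Bags: B1 = {2, 3, 5}  B2 = {3, 5, 6}  B3 = {4, 5, 6}  B4 = {1, 3, 6}
Tree: B1–B2, B2–B3, B2–B4
Every bag has size at most 3, so the width is 3 − 1 = 2 and tw(G) ≤ 2. For the lower bound, the 3 vertices {1, 3, 6} are pairwise adjacent, and any tree decomposition puts a clique entirely inside one bag — forcing width ≥ 2. The upper and lower bounds meet at 2, so that is the treewidth.

2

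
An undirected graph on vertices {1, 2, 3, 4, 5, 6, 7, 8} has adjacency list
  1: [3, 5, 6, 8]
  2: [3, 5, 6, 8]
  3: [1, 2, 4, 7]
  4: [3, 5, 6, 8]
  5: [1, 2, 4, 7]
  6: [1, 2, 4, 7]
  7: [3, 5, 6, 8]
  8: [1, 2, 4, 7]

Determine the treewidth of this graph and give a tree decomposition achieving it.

Treewidth 4.
One such decomposition:
Bags: B1 = {1, 3, 5, 6, 8}  B2 = {2, 3, 5, 6, 8}  B3 = {3, 5, 6, 7, 8}  B4 = {3, 4, 5, 6, 8}
Tree: B1–B2, B2–B3, B3–B4

The largest bag has 5 vertices, giving width 4; this decomposition certifies tw(G) ≤ 4. For the lower bound: the 5 vertex sets {1,5}, {2,6}, {7,8}, {3}, {4} are disjoint, each induces a connected subgraph, and every pair is joined by at least one edge of G. Contracting each set to a single vertex therefore yields K_{5} as a minor, and since treewidth is minor-monotone, tw(G) ≥ tw(K_{5}) = 4. Combining the bounds, tw(G) = 4.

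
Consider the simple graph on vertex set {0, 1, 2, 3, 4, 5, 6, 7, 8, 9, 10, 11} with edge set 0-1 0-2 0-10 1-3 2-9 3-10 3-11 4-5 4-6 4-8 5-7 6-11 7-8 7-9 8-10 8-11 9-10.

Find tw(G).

A width-3 tree decomposition is:
Bags: B1 = {4, 5, 6, 11}  B2 = {4, 5, 8, 11}  B3 = {5, 7, 8, 11}  B4 = {3, 7, 8, 11}  B5 = {3, 7, 8, 10}  B6 = {3, 7, 9, 10}  B7 = {1, 3, 9, 10}  B8 = {0, 1, 9, 10}  B9 = {0, 1, 2, 9}
Tree: B1–B2, B2–B3, B3–B4, B4–B5, B5–B6, B6–B7, B7–B8, B8–B9
Each bag holds 4 vertices, so the decomposition has width 3, which upper-bounds the treewidth. For the lower bound: the 4 vertex sets {4,5,6}, {11}, {8}, {3,7,9,10} are disjoint, each induces a connected subgraph, and every pair is joined by at least one edge of G. Contracting each set to a single vertex therefore yields K_{4} as a minor, and since treewidth is minor-monotone, tw(G) ≥ tw(K_{4}) = 3. Hence tw(G) = 3 exactly.

3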